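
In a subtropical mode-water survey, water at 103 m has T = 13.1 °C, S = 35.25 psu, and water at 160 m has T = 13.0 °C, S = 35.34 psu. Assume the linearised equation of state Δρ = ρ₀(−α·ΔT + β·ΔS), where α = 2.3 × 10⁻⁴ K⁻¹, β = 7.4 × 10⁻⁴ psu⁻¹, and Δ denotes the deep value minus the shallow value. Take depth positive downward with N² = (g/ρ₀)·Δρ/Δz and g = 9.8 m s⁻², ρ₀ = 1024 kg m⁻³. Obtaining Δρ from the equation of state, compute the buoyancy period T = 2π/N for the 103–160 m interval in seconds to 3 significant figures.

ΔT = -0.1 K, ΔS = +0.09 psu (deep − shallow).
Δρ/ρ₀ = −αΔT + βΔS = 2.30 × 10⁻⁵ + 6.66 × 10⁻⁵ = 8.96 × 10⁻⁵, so Δρ ≈ 0.09175 kg m⁻³.
N² = (g/ρ₀)·Δρ/Δz = g·(Δρ/ρ₀)/Δz = 9.8 × 8.96 × 10⁻⁵ / 57 = 1.5405 × 10⁻⁵ s⁻².
N = √(1.5405 × 10⁻⁵) = 3.9249 × 10⁻³ rad s⁻¹ → T = 2π/N = 1.6009 × 10³ s ≈ 1.60 × 10³ s.

1.60 × 10³ s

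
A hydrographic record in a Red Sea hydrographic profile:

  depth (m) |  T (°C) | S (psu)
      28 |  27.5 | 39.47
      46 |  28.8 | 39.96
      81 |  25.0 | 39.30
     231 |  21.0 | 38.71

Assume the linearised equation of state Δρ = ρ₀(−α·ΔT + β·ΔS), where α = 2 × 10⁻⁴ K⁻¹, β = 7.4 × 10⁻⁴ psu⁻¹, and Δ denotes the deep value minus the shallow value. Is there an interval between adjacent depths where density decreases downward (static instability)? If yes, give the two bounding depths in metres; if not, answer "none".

none

Evaluate Δρ/ρ₀ = −αΔT + βΔS across each adjacent pair:
  28–46 m: −αΔT+βΔS = −(2 × 10⁻⁴)(+1.3)+(7.4 × 10⁻⁴)(+0.49) = 1.0 × 10⁻⁴ → stable
  46–81 m: −αΔT+βΔS = −(2 × 10⁻⁴)(-3.8)+(7.4 × 10⁻⁴)(-0.66) = 2.7 × 10⁻⁴ → stable
  81–231 m: −αΔT+βΔS = −(2 × 10⁻⁴)(-4.0)+(7.4 × 10⁻⁴)(-0.59) = 3.6 × 10⁻⁴ → stable
Every interval has Δρ > 0: the column is stably stratified throughout.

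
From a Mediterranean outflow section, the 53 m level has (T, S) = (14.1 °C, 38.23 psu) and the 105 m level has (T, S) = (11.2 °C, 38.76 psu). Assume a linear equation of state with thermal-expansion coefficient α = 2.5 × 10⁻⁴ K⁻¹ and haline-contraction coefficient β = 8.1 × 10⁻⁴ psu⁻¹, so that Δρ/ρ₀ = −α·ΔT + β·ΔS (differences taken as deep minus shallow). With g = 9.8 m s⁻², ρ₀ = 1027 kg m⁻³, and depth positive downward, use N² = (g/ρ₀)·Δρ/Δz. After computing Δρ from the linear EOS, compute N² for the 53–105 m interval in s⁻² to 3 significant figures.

2.18 × 10⁻⁴ s⁻²

ΔT = -2.9 K, ΔS = +0.53 psu (deep − shallow).
Δρ/ρ₀ = −αΔT + βΔS = 7.25 × 10⁻⁴ + 4.293 × 10⁻⁴ = 1.1543 × 10⁻³, so Δρ ≈ 1.185 kg m⁻³.
N² = (g/ρ₀)·Δρ/Δz = g·(Δρ/ρ₀)/Δz = 9.8 × 1.1543 × 10⁻³ / 52 = 2.1754 × 10⁻⁴ s⁻² ≈ 2.18 × 10⁻⁴ s⁻².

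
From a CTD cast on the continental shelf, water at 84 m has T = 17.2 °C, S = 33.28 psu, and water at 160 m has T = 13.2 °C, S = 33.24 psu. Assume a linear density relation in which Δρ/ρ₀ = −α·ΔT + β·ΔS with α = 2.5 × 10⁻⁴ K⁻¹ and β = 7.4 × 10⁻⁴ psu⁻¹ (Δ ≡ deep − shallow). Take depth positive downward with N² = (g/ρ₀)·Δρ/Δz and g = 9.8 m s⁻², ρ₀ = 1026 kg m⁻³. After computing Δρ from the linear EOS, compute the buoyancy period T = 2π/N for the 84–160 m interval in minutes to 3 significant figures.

9.36 min

ΔT = -4.0 K, ΔS = -0.04 psu (deep − shallow).
Δρ/ρ₀ = −αΔT + βΔS = 1.00 × 10⁻³ − 2.96 × 10⁻⁵ = 9.704 × 10⁻⁴, so Δρ ≈ 0.9956 kg m⁻³.
N² = (g/ρ₀)·Δρ/Δz = g·(Δρ/ρ₀)/Δz = 9.8 × 9.704 × 10⁻⁴ / 76 = 1.2513 × 10⁻⁴ s⁻².
N = √(1.2513 × 10⁻⁴) = 0.011186 rad s⁻¹ → T = 2π/N = 561.70 s = 9.3617 min ≈ 9.36 min.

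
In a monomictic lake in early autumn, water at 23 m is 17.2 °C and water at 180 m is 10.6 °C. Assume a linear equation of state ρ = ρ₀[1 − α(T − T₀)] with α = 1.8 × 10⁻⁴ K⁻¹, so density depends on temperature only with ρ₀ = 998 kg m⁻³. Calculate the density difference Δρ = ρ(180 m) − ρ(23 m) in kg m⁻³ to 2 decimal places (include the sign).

+1.19 kg m⁻³

ΔT = -6.6 K, Δρ/ρ₀ = −αΔT = 1.188 × 10⁻³.
Δρ = 998 × (1.188 × 10⁻³) = +1.19 kg m⁻³.
Positive Δρ: denser below, stable.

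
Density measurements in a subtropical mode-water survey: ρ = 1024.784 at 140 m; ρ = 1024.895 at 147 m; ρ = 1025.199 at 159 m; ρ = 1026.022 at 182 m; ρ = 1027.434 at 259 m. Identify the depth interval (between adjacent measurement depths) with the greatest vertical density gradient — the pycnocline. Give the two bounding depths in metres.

159–182 m

Compute the density gradient over each adjacent pair:
  140–147 m: Δρ/Δz = 0.111/7 = 0.016 kg m⁻⁴
  147–159 m: Δρ/Δz = 0.304/12 = 0.025 kg m⁻⁴
  159–182 m: Δρ/Δz = 0.823/23 = 0.036 kg m⁻⁴
  182–259 m: Δρ/Δz = 1.412/77 = 0.018 kg m⁻⁴
The largest gradient is in the 159–182 m interval — the pycnocline.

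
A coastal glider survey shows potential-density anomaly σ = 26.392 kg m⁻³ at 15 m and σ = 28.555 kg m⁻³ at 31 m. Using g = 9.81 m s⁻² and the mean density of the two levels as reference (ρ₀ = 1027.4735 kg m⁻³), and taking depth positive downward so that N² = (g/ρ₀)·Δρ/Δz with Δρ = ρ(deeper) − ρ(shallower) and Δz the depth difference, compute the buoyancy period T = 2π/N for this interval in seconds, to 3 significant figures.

175 s

Δρ = 1028.555 − 1026.392 = 2.163 kg m⁻³ over Δz = 31 − 15 = 16 m.
N² = (9.81/1027.4735) × (2.163/16) = 1.2907 × 10⁻³ s⁻².
N = √(1.2907 × 10⁻³) = 0.035926 rad s⁻¹, so T = 2π/N = 174.89 s ≈ 175 s.
N² > 0, so the interval is statically stable.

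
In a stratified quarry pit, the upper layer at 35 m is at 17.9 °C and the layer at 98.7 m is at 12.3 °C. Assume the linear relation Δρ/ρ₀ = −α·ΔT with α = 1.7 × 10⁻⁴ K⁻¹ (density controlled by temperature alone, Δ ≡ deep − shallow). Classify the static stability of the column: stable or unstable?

ΔT = 12.3 − 17.9 = -5.6 K, so Δρ/ρ₀ = −αΔT = 9.52 × 10⁻⁴.
Δρ/ρ₀ > 0, so Δρ > 0: deeper water is denser → statically stable.

stable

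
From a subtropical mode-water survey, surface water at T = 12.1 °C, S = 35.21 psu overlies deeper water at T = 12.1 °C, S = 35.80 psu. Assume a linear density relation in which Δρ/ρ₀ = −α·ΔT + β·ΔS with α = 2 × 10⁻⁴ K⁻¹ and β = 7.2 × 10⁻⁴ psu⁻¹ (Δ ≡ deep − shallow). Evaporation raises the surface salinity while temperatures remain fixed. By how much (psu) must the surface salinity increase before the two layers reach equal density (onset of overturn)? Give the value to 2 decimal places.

Neutral buoyancy requires −α(T_deep − T_surf) + β(S_deep − S_surf′) = 0.
S_surf′ = S_deep − (α/β)·ΔT = 35.80 − (2 × 10⁻⁴/7.2 × 10⁻⁴)·(+0.0) = 35.8000 psu.
Increase required: 35.8000 − 35.21 = 0.5900 psu.

0.59 psu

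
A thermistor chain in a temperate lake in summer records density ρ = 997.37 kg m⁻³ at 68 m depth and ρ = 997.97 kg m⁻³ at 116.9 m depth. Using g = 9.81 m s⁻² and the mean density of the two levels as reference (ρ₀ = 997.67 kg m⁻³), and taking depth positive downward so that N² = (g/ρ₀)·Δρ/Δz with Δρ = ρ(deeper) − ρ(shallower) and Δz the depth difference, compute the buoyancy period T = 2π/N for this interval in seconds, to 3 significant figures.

572 s

Δρ = 997.97 − 997.37 = 0.60 kg m⁻³ over Δz = 116.9 − 68 = 48.9 m.
N² = (9.81/997.67) × (0.60/48.9) = 1.2065 × 10⁻⁴ s⁻².
N = √(1.2065 × 10⁻⁴) = 0.010984 rad s⁻¹, so T = 2π/N = 572.03 s ≈ 572 s.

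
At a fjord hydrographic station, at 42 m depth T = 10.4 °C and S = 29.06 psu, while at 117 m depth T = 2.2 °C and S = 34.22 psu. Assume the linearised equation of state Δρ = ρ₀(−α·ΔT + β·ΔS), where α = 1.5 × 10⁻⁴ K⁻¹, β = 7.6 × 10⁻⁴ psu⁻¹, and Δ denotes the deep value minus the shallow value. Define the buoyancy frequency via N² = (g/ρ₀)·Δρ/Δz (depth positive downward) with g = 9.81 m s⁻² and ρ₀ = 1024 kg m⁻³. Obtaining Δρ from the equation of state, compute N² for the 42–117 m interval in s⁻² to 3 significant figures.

ΔT = -8.2 K, ΔS = +5.16 psu (deep − shallow).
Δρ/ρ₀ = −αΔT + βΔS = 1.23 × 10⁻³ + 3.9216 × 10⁻³ = 5.1516 × 10⁻³, so Δρ ≈ 5.275 kg m⁻³.
N² = (g/ρ₀)·Δρ/Δz = g·(Δρ/ρ₀)/Δz = 9.81 × 5.1516 × 10⁻³ / 75 = 6.7383 × 10⁻⁴ s⁻² ≈ 6.74 × 10⁻⁴ s⁻².

6.74 × 10⁻⁴ s⁻²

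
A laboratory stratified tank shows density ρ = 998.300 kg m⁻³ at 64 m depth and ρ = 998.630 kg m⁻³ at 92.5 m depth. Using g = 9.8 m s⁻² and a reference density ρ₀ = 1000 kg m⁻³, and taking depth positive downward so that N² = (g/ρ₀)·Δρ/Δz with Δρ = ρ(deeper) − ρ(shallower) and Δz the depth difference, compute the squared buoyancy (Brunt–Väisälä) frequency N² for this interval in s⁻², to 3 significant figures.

1.13 × 10⁻⁴ s⁻²

Δρ = 998.630 − 998.300 = 0.330 kg m⁻³ over Δz = 92.5 − 64 = 28.5 m.
N² = (9.8/1000) × (0.330/28.5) = 1.1347 × 10⁻⁴ s⁻² ≈ 1.13 × 10⁻⁴ s⁻².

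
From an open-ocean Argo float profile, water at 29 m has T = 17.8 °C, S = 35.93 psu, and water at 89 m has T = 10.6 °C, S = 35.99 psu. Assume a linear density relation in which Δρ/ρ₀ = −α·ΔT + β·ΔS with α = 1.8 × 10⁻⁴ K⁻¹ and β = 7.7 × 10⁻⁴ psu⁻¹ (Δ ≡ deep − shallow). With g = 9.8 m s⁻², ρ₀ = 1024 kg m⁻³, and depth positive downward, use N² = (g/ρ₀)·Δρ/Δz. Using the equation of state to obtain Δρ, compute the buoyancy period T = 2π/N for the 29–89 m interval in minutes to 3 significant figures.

7.07 min

ΔT = -7.2 K, ΔS = +0.06 psu (deep − shallow).
Δρ/ρ₀ = −αΔT + βΔS = 1.296 × 10⁻³ + 4.62 × 10⁻⁵ = 1.3422 × 10⁻³, so Δρ ≈ 1.374 kg m⁻³.
N² = (g/ρ₀)·Δρ/Δz = g·(Δρ/ρ₀)/Δz = 9.8 × 1.3422 × 10⁻³ / 60 = 2.1923 × 10⁻⁴ s⁻².
N = √(2.1923 × 10⁻⁴) = 0.014806 rad s⁻¹ → T = 2π/N = 424.37 s = 7.0728 min ≈ 7.07 min.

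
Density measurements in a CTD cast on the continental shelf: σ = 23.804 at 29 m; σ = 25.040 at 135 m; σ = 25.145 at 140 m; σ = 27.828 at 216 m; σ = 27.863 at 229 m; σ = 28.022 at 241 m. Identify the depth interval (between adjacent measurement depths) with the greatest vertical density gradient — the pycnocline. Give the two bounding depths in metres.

140–216 m

Compute the density gradient over each adjacent pair:
  29–135 m: Δρ/Δz = 1.236/106 = 0.012 kg m⁻⁴
  135–140 m: Δρ/Δz = 0.105/5 = 0.021 kg m⁻⁴
  140–216 m: Δρ/Δz = 2.683/76 = 0.035 kg m⁻⁴
  216–229 m: Δρ/Δz = 0.035/13 = 2.7 × 10⁻³ kg m⁻⁴
  229–241 m: Δρ/Δz = 0.159/12 = 0.013 kg m⁻⁴
The largest gradient is in the 140–216 m interval — the pycnocline.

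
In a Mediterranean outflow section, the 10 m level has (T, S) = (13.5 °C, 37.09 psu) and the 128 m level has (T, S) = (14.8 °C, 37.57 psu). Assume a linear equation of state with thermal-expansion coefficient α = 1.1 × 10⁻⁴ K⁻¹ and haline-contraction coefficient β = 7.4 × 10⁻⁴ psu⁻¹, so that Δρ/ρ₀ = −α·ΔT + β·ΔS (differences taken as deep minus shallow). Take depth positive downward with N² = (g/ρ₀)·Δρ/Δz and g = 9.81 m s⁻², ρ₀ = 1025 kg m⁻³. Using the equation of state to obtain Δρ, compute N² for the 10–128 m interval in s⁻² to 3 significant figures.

1.76 × 10⁻⁵ s⁻²

ΔT = +1.3 K, ΔS = +0.48 psu (deep − shallow).
Δρ/ρ₀ = −αΔT + βΔS = -1.43 × 10⁻⁴ + 3.552 × 10⁻⁴ = 2.122 × 10⁻⁴, so Δρ ≈ 0.2175 kg m⁻³.
N² = (g/ρ₀)·Δρ/Δz = g·(Δρ/ρ₀)/Δz = 9.81 × 2.122 × 10⁻⁴ / 118 = 1.7641 × 10⁻⁵ s⁻² ≈ 1.76 × 10⁻⁵ s⁻².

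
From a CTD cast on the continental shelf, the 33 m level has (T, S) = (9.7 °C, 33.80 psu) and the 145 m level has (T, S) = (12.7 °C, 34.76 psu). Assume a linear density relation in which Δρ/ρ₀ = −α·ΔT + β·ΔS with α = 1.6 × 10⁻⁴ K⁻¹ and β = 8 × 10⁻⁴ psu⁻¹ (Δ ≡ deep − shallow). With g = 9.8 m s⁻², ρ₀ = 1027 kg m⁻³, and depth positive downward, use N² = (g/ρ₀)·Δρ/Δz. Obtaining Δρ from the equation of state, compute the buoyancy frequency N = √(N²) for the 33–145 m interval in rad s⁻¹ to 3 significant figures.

5.02 × 10⁻³ rad s⁻¹

ΔT = +3.0 K, ΔS = +0.96 psu (deep − shallow).
Δρ/ρ₀ = −αΔT + βΔS = -4.80 × 10⁻⁴ + 7.68 × 10⁻⁴ = 2.88 × 10⁻⁴, so Δρ ≈ 0.2958 kg m⁻³.
N² = (g/ρ₀)·Δρ/Δz = g·(Δρ/ρ₀)/Δz = 9.8 × 2.88 × 10⁻⁴ / 112 = 2.5200 × 10⁻⁵ s⁻².
N = √(2.5200 × 10⁻⁵) = 5.0200 × 10⁻³ rad s⁻¹ ≈ 5.02 × 10⁻³ rad s⁻¹.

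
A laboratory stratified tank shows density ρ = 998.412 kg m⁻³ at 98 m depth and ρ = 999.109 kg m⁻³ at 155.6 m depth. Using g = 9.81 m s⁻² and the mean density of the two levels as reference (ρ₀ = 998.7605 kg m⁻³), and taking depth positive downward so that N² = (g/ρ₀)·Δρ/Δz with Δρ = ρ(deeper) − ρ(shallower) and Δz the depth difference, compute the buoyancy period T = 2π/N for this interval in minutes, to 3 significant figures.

9.61 min

Δρ = 999.109 − 998.412 = 0.697 kg m⁻³ over Δz = 155.6 − 98 = 57.6 m.
N² = (9.81/998.7605) × (0.697/57.6) = 1.1886 × 10⁻⁴ s⁻².
N = √(1.1886 × 10⁻⁴) = 0.010902 rad s⁻¹, so T = 2π/N = 576.33 s = 9.6055 min ≈ 9.61 min.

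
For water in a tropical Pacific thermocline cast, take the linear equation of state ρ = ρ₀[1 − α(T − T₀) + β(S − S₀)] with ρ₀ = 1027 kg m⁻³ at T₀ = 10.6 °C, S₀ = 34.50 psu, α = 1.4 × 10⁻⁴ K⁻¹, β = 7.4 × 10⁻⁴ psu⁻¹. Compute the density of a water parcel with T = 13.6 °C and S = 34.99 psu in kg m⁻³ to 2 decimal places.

T − T₀ = +3.0 K, S − S₀ = +0.49 psu.
Bracket = 1 − α·(+3.0) + β·(+0.49) = 1 + (-5.74 × 10⁻⁵) = 0.9999426.
ρ = 1027 × 0.9999426 = 1026.94 kg m⁻³.

1026.94 kg m⁻³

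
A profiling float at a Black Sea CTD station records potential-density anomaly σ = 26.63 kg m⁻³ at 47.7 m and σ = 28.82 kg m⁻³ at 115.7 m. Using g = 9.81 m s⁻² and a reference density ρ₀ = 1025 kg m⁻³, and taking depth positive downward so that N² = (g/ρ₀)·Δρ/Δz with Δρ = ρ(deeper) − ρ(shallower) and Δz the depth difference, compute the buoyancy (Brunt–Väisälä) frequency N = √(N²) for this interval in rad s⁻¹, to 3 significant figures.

Δρ = 1028.82 − 1026.63 = 2.19 kg m⁻³ over Δz = 115.7 − 47.7 = 68 m.
N² = (9.81/1025) × (2.19/68) = 3.0823 × 10⁻⁴ s⁻².
N = √(3.0823 × 10⁻⁴) = 0.017556 rad s⁻¹ ≈ 0.0176 rad s⁻¹.

0.0176 rad s⁻¹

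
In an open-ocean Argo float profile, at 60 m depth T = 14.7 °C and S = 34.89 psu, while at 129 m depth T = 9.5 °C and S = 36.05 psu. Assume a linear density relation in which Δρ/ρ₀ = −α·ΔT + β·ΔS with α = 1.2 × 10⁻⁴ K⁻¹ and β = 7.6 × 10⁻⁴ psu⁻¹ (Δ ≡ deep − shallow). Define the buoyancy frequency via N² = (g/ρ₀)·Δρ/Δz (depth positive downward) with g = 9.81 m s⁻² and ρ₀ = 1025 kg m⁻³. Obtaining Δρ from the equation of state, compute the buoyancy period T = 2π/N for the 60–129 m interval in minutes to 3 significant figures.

ΔT = -5.2 K, ΔS = +1.16 psu (deep − shallow).
Δρ/ρ₀ = −αΔT + βΔS = 6.24 × 10⁻⁴ + 8.816 × 10⁻⁴ = 1.5056 × 10⁻³, so Δρ ≈ 1.543 kg m⁻³.
N² = (g/ρ₀)·Δρ/Δz = g·(Δρ/ρ₀)/Δz = 9.81 × 1.5056 × 10⁻³ / 69 = 2.1406 × 10⁻⁴ s⁻².
N = √(2.1406 × 10⁻⁴) = 0.014631 rad s⁻¹ → T = 2π/N = 429.44 s = 7.1573 min ≈ 7.16 min.

7.16 min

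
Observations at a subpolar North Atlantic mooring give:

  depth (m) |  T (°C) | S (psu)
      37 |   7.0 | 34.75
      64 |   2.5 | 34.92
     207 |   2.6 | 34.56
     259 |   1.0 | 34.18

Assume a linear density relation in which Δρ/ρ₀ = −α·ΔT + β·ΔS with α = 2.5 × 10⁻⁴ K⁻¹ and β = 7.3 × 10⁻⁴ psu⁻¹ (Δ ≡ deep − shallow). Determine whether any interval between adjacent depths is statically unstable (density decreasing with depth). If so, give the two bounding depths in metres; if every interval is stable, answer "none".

Evaluate Δρ/ρ₀ = −αΔT + βΔS across each adjacent pair:
  37–64 m: −αΔT+βΔS = −(2.5 × 10⁻⁴)(-4.5)+(7.3 × 10⁻⁴)(+0.17) = 1.2 × 10⁻³ → stable
  64–207 m: −αΔT+βΔS = −(2.5 × 10⁻⁴)(+0.1)+(7.3 × 10⁻⁴)(-0.36) = -2.9 × 10⁻⁴ → UNSTABLE
  207–259 m: −αΔT+βΔS = −(2.5 × 10⁻⁴)(-1.6)+(7.3 × 10⁻⁴)(-0.38) = 1.2 × 10⁻⁴ → stable
The 64–207 m interval has Δρ < 0: lighter water underlies denser water.

64–207 m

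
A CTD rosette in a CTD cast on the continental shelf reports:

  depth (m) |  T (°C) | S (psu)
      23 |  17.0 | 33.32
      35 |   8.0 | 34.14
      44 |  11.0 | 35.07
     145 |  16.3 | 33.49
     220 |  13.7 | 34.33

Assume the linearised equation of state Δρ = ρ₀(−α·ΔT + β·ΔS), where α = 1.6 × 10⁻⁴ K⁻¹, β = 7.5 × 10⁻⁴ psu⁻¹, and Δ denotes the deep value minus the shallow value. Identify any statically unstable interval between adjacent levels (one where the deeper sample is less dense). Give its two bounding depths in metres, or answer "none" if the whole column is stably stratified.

Evaluate Δρ/ρ₀ = −αΔT + βΔS across each adjacent pair:
  23–35 m: −αΔT+βΔS = −(1.6 × 10⁻⁴)(-9.0)+(7.5 × 10⁻⁴)(+0.82) = 2.1 × 10⁻³ → stable
  35–44 m: −αΔT+βΔS = −(1.6 × 10⁻⁴)(+3.0)+(7.5 × 10⁻⁴)(+0.93) = 2.2 × 10⁻⁴ → stable
  44–145 m: −αΔT+βΔS = −(1.6 × 10⁻⁴)(+5.3)+(7.5 × 10⁻⁴)(-1.58) = -2.0 × 10⁻³ → UNSTABLE
  145–220 m: −αΔT+βΔS = −(1.6 × 10⁻⁴)(-2.6)+(7.5 × 10⁻⁴)(+0.84) = 1.0 × 10⁻³ → stable
The 44–145 m interval has Δρ < 0: lighter water underlies denser water.

44–145 m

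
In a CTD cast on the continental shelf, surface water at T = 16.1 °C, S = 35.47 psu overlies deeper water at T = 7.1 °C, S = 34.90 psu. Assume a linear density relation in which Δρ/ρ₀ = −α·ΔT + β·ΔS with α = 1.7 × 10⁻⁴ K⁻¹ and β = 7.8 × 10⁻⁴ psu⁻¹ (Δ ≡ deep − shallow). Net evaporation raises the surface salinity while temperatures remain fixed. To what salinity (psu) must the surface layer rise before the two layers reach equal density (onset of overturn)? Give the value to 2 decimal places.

Neutral buoyancy requires −α(T_deep − T_surf) + β(S_deep − S_surf′) = 0.
S_surf′ = S_deep − (α/β)·ΔT = 34.90 − (1.7 × 10⁻⁴/7.8 × 10⁻⁴)·(-9.0) = 36.8615 psu.
Increase required: 36.8615 − 35.47 = 1.3915 psu.

36.86 psu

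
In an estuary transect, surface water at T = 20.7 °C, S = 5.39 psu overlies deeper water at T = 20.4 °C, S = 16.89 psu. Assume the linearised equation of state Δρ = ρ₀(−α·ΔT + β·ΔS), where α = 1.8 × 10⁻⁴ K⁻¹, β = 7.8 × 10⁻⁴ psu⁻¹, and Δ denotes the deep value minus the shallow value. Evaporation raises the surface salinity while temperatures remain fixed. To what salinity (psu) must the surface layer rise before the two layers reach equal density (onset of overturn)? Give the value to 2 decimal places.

Neutral buoyancy requires −α(T_deep − T_surf) + β(S_deep − S_surf′) = 0.
S_surf′ = S_deep − (α/β)·ΔT = 16.89 − (1.8 × 10⁻⁴/7.8 × 10⁻⁴)·(-0.3) = 16.9592 psu.
Increase required: 16.9592 − 5.39 = 11.5692 psu.

16.96 psu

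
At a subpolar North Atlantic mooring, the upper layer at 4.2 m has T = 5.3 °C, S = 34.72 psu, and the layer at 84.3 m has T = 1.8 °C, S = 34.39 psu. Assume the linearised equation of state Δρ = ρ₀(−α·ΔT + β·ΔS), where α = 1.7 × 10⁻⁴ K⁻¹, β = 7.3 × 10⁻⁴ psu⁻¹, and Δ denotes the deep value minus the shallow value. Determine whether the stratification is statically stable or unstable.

ΔT = 1.8 − 5.3 = -3.5 K and ΔS = 34.39 − 34.72 = -0.33 psu (deep − shallow).
−αΔT = 5.95 × 10⁻⁴; βΔS = -2.409 × 10⁻⁴; sum Δρ/ρ₀ = 3.541 × 10⁻⁴.
Δρ/ρ₀ > 0, so Δρ > 0: deeper water is denser → statically stable.

stable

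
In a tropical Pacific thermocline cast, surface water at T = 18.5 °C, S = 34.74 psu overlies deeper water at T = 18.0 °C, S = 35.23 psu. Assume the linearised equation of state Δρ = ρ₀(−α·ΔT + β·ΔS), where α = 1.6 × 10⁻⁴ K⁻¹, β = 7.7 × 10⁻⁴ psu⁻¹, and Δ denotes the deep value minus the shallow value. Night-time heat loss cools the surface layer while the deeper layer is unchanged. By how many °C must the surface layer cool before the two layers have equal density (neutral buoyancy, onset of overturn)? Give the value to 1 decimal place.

2.9 °C

Neutral buoyancy requires Δρ = 0, i.e. −α(T_deep − T_surf′) + β(S_deep − S_surf) = 0.
T_surf′ = T_deep − (β/α)·ΔS = 18.0 − (7.7 × 10⁻⁴/1.6 × 10⁻⁴)·(+0.49) = 15.642 °C.
Cooling required: 18.5 − (15.642) = 2.858 °C.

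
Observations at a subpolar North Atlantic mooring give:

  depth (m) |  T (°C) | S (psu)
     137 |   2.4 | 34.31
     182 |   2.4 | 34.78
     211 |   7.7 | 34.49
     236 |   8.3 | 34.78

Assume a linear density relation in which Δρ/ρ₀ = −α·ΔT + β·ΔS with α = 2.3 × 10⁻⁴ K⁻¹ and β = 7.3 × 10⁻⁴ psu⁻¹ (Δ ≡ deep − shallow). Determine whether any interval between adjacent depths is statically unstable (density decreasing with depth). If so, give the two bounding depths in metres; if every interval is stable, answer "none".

182–211 m

Evaluate Δρ/ρ₀ = −αΔT + βΔS across each adjacent pair:
  137–182 m: −αΔT+βΔS = −(2.3 × 10⁻⁴)(+0.0)+(7.3 × 10⁻⁴)(+0.47) = 3.4 × 10⁻⁴ → stable
  182–211 m: −αΔT+βΔS = −(2.3 × 10⁻⁴)(+5.3)+(7.3 × 10⁻⁴)(-0.29) = -1.4 × 10⁻³ → UNSTABLE
  211–236 m: −αΔT+βΔS = −(2.3 × 10⁻⁴)(+0.6)+(7.3 × 10⁻⁴)(+0.29) = 7.4 × 10⁻⁵ → stable
The 182–211 m interval has Δρ < 0: lighter water underlies denser water.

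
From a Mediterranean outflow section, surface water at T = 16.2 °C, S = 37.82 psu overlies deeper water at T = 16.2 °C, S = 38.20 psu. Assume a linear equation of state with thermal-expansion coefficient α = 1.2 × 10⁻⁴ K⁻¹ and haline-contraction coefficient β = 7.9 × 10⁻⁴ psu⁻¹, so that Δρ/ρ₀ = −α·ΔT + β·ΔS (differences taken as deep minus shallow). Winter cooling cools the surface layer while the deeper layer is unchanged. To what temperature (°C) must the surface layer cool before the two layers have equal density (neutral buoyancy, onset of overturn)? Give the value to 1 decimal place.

Neutral buoyancy requires Δρ = 0, i.e. −α(T_deep − T_surf′) + β(S_deep − S_surf) = 0.
T_surf′ = T_deep − (β/α)·ΔS = 16.2 − (7.9 × 10⁻⁴/1.2 × 10⁻⁴)·(+0.38) = 13.698 °C.
Cooling required: 16.2 − (13.698) = 2.502 °C.

13.7 °C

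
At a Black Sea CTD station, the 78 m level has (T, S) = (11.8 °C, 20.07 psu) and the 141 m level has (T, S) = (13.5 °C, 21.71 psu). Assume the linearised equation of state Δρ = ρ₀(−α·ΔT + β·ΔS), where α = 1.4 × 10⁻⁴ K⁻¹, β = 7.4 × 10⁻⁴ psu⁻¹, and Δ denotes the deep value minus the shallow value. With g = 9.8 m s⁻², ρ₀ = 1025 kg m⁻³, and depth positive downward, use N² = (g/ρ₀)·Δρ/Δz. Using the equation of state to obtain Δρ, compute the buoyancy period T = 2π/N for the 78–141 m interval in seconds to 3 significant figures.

ΔT = +1.7 K, ΔS = +1.64 psu (deep − shallow).
Δρ/ρ₀ = −αΔT + βΔS = -2.38 × 10⁻⁴ + 1.2136 × 10⁻³ = 9.756 × 10⁻⁴, so Δρ ≈ 1.000 kg m⁻³.
N² = (g/ρ₀)·Δρ/Δz = g·(Δρ/ρ₀)/Δz = 9.8 × 9.756 × 10⁻⁴ / 63 = 1.5176 × 10⁻⁴ s⁻².
N = √(1.5176 × 10⁻⁴) = 0.012319 rad s⁻¹ → T = 2π/N = 510.04 s ≈ 510 s.

510 s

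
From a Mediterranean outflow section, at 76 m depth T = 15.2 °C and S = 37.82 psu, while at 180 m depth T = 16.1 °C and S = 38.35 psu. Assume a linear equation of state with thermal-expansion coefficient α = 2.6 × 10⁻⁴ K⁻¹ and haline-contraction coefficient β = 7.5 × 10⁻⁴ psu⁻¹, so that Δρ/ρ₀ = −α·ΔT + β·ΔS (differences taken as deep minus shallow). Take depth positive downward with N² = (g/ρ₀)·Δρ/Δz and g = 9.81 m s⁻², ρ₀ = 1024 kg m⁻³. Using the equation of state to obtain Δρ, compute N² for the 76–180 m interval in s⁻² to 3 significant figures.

1.54 × 10⁻⁵ s⁻²

ΔT = +0.9 K, ΔS = +0.53 psu (deep − shallow).
Δρ/ρ₀ = −αΔT + βΔS = -2.34 × 10⁻⁴ + 3.975 × 10⁻⁴ = 1.635 × 10⁻⁴, so Δρ ≈ 0.1674 kg m⁻³.
N² = (g/ρ₀)·Δρ/Δz = g·(Δρ/ρ₀)/Δz = 9.81 × 1.635 × 10⁻⁴ / 104 = 1.5422 × 10⁻⁵ s⁻² ≈ 1.54 × 10⁻⁵ s⁻².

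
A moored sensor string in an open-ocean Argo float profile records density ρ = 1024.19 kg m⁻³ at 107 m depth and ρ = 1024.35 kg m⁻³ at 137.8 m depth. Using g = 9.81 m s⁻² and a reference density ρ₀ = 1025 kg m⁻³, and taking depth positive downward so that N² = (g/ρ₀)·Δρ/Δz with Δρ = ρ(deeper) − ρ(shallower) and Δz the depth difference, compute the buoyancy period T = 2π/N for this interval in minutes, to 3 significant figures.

14.9 min

Δρ = 1024.35 − 1024.19 = 0.16 kg m⁻³ over Δz = 137.8 − 107 = 30.8 m.
N² = (9.81/1025) × (0.16/30.8) = 4.9718 × 10⁻⁵ s⁻².
N = √(4.9718 × 10⁻⁵) = 7.0511 × 10⁻³ rad s⁻¹, so T = 2π/N = 891.09 s = 14.851 min ≈ 14.9 min.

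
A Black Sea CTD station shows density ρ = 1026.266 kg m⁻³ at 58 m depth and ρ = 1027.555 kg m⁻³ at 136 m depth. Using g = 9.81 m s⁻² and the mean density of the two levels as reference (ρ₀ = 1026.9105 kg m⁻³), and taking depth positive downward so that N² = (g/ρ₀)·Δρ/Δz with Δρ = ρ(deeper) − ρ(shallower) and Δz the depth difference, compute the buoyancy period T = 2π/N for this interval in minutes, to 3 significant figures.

8.33 min

Δρ = 1027.555 − 1026.266 = 1.289 kg m⁻³ over Δz = 136 − 58 = 78 m.
N² = (9.81/1026.9105) × (1.289/78) = 1.5787 × 10⁻⁴ s⁻².
N = √(1.5787 × 10⁻⁴) = 0.012565 rad s⁻¹, so T = 2π/N = 500.05 s = 8.3342 min ≈ 8.33 min.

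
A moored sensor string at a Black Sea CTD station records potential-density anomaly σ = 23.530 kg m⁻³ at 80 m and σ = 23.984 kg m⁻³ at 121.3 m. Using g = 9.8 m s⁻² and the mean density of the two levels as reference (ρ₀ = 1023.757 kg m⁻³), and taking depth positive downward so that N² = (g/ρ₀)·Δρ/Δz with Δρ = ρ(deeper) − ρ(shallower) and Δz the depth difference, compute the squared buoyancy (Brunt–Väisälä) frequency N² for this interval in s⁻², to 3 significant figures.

Δρ = 1023.984 − 1023.530 = 0.454 kg m⁻³ over Δz = 121.3 − 80 = 41.3 m.
N² = (9.8/1023.757) × (0.454/41.3) = 1.0523 × 10⁻⁴ s⁻² ≈ 1.05 × 10⁻⁴ s⁻².

1.05 × 10⁻⁴ s⁻²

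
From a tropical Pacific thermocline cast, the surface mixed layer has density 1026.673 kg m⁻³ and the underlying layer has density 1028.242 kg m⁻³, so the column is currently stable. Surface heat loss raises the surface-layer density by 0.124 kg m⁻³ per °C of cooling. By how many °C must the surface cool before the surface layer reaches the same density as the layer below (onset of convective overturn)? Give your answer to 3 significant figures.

Density deficit of the surface layer: 1028.242 − 1026.673 = 1.569 kg m⁻³.
Required change = 1.569 / 0.124 = 12.7 °C.

12.7 °C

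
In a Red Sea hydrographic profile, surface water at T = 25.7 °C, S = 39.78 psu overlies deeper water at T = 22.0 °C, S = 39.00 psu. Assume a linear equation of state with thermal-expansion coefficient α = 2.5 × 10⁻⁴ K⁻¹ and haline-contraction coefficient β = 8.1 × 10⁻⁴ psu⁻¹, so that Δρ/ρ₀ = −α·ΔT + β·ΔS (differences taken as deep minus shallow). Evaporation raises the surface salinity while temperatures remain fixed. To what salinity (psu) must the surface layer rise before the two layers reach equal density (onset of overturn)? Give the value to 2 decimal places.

40.14 psu

Neutral buoyancy requires −α(T_deep − T_surf) + β(S_deep − S_surf′) = 0.
S_surf′ = S_deep − (α/β)·ΔT = 39.00 − (2.5 × 10⁻⁴/8.1 × 10⁻⁴)·(-3.7) = 40.1420 psu.
Increase required: 40.1420 − 39.78 = 0.3620 psu.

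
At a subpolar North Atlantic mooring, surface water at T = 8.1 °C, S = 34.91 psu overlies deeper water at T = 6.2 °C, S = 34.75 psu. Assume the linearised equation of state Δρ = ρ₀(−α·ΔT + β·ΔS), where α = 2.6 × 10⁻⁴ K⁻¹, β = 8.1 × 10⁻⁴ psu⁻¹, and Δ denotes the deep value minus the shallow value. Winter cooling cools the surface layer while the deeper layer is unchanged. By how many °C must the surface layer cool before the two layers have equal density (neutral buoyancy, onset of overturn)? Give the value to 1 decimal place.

1.4 °C

Neutral buoyancy requires Δρ = 0, i.e. −α(T_deep − T_surf′) + β(S_deep − S_surf) = 0.
T_surf′ = T_deep − (β/α)·ΔS = 6.2 − (8.1 × 10⁻⁴/2.6 × 10⁻⁴)·(-0.16) = 6.698 °C.
Cooling required: 8.1 − (6.698) = 1.402 °C.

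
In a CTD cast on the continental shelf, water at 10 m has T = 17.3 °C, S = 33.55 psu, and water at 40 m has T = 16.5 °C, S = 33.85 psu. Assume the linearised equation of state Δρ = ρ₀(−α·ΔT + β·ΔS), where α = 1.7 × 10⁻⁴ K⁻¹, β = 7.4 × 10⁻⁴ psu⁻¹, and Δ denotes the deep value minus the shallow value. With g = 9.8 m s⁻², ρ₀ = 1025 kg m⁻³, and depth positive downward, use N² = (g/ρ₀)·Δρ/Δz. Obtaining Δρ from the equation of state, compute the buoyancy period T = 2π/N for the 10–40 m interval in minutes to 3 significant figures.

ΔT = -0.8 K, ΔS = +0.30 psu (deep − shallow).
Δρ/ρ₀ = −αΔT + βΔS = 1.36 × 10⁻⁴ + 2.22 × 10⁻⁴ = 3.58 × 10⁻⁴, so Δρ ≈ 0.3670 kg m⁻³.
N² = (g/ρ₀)·Δρ/Δz = g·(Δρ/ρ₀)/Δz = 9.8 × 3.58 × 10⁻⁴ / 30 = 1.1695 × 10⁻⁴ s⁻².
N = √(1.1695 × 10⁻⁴) = 0.010814 rad s⁻¹ → T = 2π/N = 581.02 s = 9.6837 min ≈ 9.68 min.

9.68 min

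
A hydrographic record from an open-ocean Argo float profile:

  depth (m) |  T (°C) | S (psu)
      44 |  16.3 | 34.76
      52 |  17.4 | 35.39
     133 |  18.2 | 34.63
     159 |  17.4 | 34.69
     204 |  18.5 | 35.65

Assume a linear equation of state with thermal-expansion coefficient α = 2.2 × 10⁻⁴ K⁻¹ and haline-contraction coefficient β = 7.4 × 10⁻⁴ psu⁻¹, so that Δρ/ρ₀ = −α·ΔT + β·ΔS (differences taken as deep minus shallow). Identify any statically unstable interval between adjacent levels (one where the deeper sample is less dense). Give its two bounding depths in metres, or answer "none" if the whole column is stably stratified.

52–133 m

Evaluate Δρ/ρ₀ = −αΔT + βΔS across each adjacent pair:
  44–52 m: −αΔT+βΔS = −(2.2 × 10⁻⁴)(+1.1)+(7.4 × 10⁻⁴)(+0.63) = 2.2 × 10⁻⁴ → stable
  52–133 m: −αΔT+βΔS = −(2.2 × 10⁻⁴)(+0.8)+(7.4 × 10⁻⁴)(-0.76) = -7.4 × 10⁻⁴ → UNSTABLE
  133–159 m: −αΔT+βΔS = −(2.2 × 10⁻⁴)(-0.8)+(7.4 × 10⁻⁴)(+0.06) = 2.2 × 10⁻⁴ → stable
  159–204 m: −αΔT+βΔS = −(2.2 × 10⁻⁴)(+1.1)+(7.4 × 10⁻⁴)(+0.96) = 4.7 × 10⁻⁴ → stable
The 52–133 m interval has Δρ < 0: lighter water underlies denser water.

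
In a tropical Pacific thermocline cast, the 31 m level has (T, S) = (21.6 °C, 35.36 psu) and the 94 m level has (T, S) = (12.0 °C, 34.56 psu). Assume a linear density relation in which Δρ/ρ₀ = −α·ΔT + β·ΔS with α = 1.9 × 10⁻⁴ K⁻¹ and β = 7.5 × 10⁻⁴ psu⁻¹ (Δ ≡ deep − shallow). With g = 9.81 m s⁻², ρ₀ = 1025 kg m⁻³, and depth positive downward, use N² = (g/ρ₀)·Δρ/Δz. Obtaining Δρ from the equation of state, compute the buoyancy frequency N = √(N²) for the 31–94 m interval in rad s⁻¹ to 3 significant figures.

ΔT = -9.6 K, ΔS = -0.80 psu (deep − shallow).
Δρ/ρ₀ = −αΔT + βΔS = 1.824 × 10⁻³ − 6.00 × 10⁻⁴ = 1.224 × 10⁻³, so Δρ ≈ 1.255 kg m⁻³.
N² = (g/ρ₀)·Δρ/Δz = g·(Δρ/ρ₀)/Δz = 9.81 × 1.224 × 10⁻³ / 63 = 1.9059 × 10⁻⁴ s⁻².
N = √(1.9059 × 10⁻⁴) = 0.013805 rad s⁻¹ ≈ 0.0138 rad s⁻¹.

0.0138 rad s⁻¹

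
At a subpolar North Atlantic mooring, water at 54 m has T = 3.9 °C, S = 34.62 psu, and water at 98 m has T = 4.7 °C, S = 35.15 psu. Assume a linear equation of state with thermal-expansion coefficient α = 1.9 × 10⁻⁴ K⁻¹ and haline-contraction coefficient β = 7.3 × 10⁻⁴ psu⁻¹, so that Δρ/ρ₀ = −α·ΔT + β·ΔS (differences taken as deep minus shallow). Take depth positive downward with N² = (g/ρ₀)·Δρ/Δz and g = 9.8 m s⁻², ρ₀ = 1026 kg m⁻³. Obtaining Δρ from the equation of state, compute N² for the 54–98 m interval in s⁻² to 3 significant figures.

5.23 × 10⁻⁵ s⁻²

ΔT = +0.8 K, ΔS = +0.53 psu (deep − shallow).
Δρ/ρ₀ = −αΔT + βΔS = -1.52 × 10⁻⁴ + 3.869 × 10⁻⁴ = 2.349 × 10⁻⁴, so Δρ ≈ 0.2410 kg m⁻³.
N² = (g/ρ₀)·Δρ/Δz = g·(Δρ/ρ₀)/Δz = 9.8 × 2.349 × 10⁻⁴ / 44 = 5.2319 × 10⁻⁵ s⁻² ≈ 5.23 × 10⁻⁵ s⁻².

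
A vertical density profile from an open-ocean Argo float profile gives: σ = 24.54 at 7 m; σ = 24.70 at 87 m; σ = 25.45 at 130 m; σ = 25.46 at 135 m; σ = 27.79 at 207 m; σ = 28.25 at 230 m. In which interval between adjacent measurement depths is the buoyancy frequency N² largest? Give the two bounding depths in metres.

Compute the density gradient over each adjacent pair:
  7–87 m: Δρ/Δz = 0.16/80 = 2.0 × 10⁻³ kg m⁻⁴
  87–130 m: Δρ/Δz = 0.75/43 = 0.017 kg m⁻⁴
  130–135 m: Δρ/Δz = 0.01/5 = 2.0 × 10⁻³ kg m⁻⁴
  135–207 m: Δρ/Δz = 2.33/72 = 0.032 kg m⁻⁴
  207–230 m: Δρ/Δz = 0.46/23 = 0.020 kg m⁻⁴
The largest gradient is in the 135–207 m interval — the pycnocline.

135–207 m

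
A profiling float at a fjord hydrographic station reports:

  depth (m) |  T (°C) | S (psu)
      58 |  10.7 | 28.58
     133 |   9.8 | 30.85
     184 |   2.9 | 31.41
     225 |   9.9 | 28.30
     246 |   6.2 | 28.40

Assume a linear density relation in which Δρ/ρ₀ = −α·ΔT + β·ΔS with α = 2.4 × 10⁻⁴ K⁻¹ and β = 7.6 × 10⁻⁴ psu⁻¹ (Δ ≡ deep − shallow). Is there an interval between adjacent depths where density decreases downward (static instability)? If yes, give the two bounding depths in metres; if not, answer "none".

Evaluate Δρ/ρ₀ = −αΔT + βΔS across each adjacent pair:
  58–133 m: −αΔT+βΔS = −(2.4 × 10⁻⁴)(-0.9)+(7.6 × 10⁻⁴)(+2.27) = 1.9 × 10⁻³ → stable
  133–184 m: −αΔT+βΔS = −(2.4 × 10⁻⁴)(-6.9)+(7.6 × 10⁻⁴)(+0.56) = 2.1 × 10⁻³ → stable
  184–225 m: −αΔT+βΔS = −(2.4 × 10⁻⁴)(+7.0)+(7.6 × 10⁻⁴)(-3.11) = -4.0 × 10⁻³ → UNSTABLE
  225–246 m: −αΔT+βΔS = −(2.4 × 10⁻⁴)(-3.7)+(7.6 × 10⁻⁴)(+0.10) = 9.6 × 10⁻⁴ → stable
The 184–225 m interval has Δρ < 0: lighter water underlies denser water.

184–225 m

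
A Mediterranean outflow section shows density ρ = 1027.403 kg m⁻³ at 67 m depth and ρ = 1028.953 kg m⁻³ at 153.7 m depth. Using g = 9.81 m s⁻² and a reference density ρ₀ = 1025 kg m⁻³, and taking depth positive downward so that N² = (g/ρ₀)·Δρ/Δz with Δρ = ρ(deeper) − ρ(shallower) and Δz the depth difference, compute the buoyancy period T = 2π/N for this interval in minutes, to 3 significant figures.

8.01 min

Δρ = 1028.953 − 1027.403 = 1.550 kg m⁻³ over Δz = 153.7 − 67 = 86.7 m.
N² = (9.81/1025) × (1.550/86.7) = 1.7110 × 10⁻⁴ s⁻².
N = √(1.7110 × 10⁻⁴) = 0.013081 rad s⁻¹, so T = 2π/N = 480.33 s = 8.0055 min ≈ 8.01 min.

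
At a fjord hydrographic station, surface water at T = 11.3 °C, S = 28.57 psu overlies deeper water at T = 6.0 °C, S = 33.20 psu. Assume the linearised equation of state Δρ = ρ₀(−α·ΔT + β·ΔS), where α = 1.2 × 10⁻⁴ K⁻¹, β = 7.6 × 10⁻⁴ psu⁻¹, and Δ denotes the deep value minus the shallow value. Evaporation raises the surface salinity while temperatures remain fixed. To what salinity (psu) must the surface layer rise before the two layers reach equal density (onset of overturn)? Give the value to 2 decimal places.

Neutral buoyancy requires −α(T_deep − T_surf) + β(S_deep − S_surf′) = 0.
S_surf′ = S_deep − (α/β)·ΔT = 33.20 − (1.2 × 10⁻⁴/7.6 × 10⁻⁴)·(-5.3) = 34.0368 psu.
Increase required: 34.0368 − 28.57 = 5.4668 psu.

34.04 psu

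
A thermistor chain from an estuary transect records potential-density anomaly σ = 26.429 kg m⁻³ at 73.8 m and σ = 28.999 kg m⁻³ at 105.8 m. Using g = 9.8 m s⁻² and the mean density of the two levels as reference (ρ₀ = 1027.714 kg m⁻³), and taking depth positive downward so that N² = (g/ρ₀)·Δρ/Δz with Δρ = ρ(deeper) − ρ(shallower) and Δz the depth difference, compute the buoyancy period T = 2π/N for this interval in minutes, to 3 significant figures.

3.78 min

Δρ = 1028.999 − 1026.429 = 2.570 kg m⁻³ over Δz = 105.8 − 73.8 = 32 m.
N² = (9.8/1027.714) × (2.570/32) = 7.6584 × 10⁻⁴ s⁻².
N = √(7.6584 × 10⁻⁴) = 0.027674 rad s⁻¹, so T = 2π/N = 227.04 s = 3.7840 min ≈ 3.78 min.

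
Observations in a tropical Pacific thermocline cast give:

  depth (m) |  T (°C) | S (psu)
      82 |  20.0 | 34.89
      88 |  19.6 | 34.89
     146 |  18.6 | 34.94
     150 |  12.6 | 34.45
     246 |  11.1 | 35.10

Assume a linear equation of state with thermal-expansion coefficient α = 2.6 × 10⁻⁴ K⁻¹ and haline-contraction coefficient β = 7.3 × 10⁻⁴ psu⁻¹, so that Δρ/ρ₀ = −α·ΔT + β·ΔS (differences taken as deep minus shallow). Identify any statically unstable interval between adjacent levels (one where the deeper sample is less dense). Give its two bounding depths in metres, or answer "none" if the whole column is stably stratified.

none

Evaluate Δρ/ρ₀ = −αΔT + βΔS across each adjacent pair:
  82–88 m: −αΔT+βΔS = −(2.6 × 10⁻⁴)(-0.4)+(7.3 × 10⁻⁴)(+0.00) = 1.0 × 10⁻⁴ → stable
  88–146 m: −αΔT+βΔS = −(2.6 × 10⁻⁴)(-1.0)+(7.3 × 10⁻⁴)(+0.05) = 3.0 × 10⁻⁴ → stable
  146–150 m: −αΔT+βΔS = −(2.6 × 10⁻⁴)(-6.0)+(7.3 × 10⁻⁴)(-0.49) = 1.2 × 10⁻³ → stable
  150–246 m: −αΔT+βΔS = −(2.6 × 10⁻⁴)(-1.5)+(7.3 × 10⁻⁴)(+0.65) = 8.6 × 10⁻⁴ → stable
Every interval has Δρ > 0: the column is stably stratified throughout.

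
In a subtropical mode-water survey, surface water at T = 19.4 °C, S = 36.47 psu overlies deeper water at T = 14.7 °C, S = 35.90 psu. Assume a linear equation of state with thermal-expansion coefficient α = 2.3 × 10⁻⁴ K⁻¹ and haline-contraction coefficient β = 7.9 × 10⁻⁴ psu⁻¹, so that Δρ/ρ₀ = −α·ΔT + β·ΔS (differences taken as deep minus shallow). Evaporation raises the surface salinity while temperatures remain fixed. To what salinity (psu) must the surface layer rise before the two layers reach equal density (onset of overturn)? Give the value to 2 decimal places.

Neutral buoyancy requires −α(T_deep − T_surf) + β(S_deep − S_surf′) = 0.
S_surf′ = S_deep − (α/β)·ΔT = 35.90 − (2.3 × 10⁻⁴/7.9 × 10⁻⁴)·(-4.7) = 37.2684 psu.
Increase required: 37.2684 − 36.47 = 0.7984 psu.

37.27 psu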